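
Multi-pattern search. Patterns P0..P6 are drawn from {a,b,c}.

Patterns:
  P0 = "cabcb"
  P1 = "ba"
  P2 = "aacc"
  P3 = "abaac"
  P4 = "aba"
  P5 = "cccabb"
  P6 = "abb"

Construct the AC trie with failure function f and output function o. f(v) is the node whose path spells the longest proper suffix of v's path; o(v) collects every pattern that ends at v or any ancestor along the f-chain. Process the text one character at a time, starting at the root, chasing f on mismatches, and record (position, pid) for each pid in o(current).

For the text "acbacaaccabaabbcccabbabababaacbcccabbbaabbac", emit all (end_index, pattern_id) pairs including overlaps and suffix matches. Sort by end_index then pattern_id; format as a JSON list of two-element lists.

Construct AC machine:
Trie (insert patterns):
  n0 'ε': a→8 b→6 c→1
  n1 'c': a→2 c→16
  n2 'ca': b→3
  n3 'cab': c→4
  n4 'cabc': b→5
  n5 'cabcb': ·  [P0 ends]
  n6 'b': a→7
  n7 'ba': ·  [P1 ends]
  n8 'a': a→9 b→12
  n9 'aa': c→10
  n10 'aac': c→11
  n11 'aacc': ·  [P2 ends]
  n12 'ab': a→13 b→21
  n13 'aba': a→14  [P4 ends]
  n14 'abaa': c→15
  n15 'abaac': ·  [P3 ends]
  n16 'cc': c→17
  n17 'ccc': a→18
  n18 'ccca': b→19
  n19 'cccab': b→20
  n20 'cccabb': ·  [P5 ends]
  n21 'abb': ·  [P6 ends]

BFS fail/out derivation:
  n1('c'): parent n0 fail=0; on 'c' 0 → fail=0;  out ∅∪∅=∅
  n6('b'): parent n0 fail=0; on 'b' 0 → fail=0;  out ∅∪∅=∅
  n8('a'): parent n0 fail=0; on 'a' 0 → fail=0;  out ∅∪∅=∅
  n2('ca'): parent n1 fail=0; on 'a' 0 → fail=8;  out ∅∪∅=∅
  n7('ba'): parent n6 fail=0; on 'a' 0 → fail=8;  out {1}∪∅={1}
  n9('aa'): parent n8 fail=0; on 'a' 0 → fail=8;  out ∅∪∅=∅
  n12('ab'): parent n8 fail=0; on 'b' 0 → fail=6;  out ∅∪∅=∅
  n16('cc'): parent n1 fail=0; on 'c' 0 → fail=1;  out ∅∪∅=∅
  n3('cab'): parent n2 fail=8; on 'b' 8 → fail=12;  out ∅∪∅=∅
  n10('aac'): parent n9 fail=8; on 'c' 8→0 → fail=1;  out ∅∪∅=∅
  n13('aba'): parent n12 fail=6; on 'a' 6 → fail=7;  out {4}∪{1}={1,4}
  n17('ccc'): parent n16 fail=1; on 'c' 1 → fail=16;  out ∅∪∅=∅
  n21('abb'): parent n12 fail=6; on 'b' 6→0 → fail=6;  out {6}∪∅={6}
  n4('cabc'): parent n3 fail=12; on 'c' 12→6→0 → fail=1;  out ∅∪∅=∅
  n11('aacc'): parent n10 fail=1; on 'c' 1 → fail=16;  out {2}∪∅={2}
  n14('abaa'): parent n13 fail=7; on 'a' 7→8 → fail=9;  out ∅∪∅=∅
  n18('ccca'): parent n17 fail=16; on 'a' 16→1 → fail=2;  out ∅∪∅=∅
  n5('cabcb'): parent n4 fail=1; on 'b' 1→0 → fail=6;  out {0}∪∅={0}
  n15('abaac'): parent n14 fail=9; on 'c' 9 → fail=10;  out {3}∪∅={3}
  n19('cccab'): parent n18 fail=2; on 'b' 2 → fail=3;  out ∅∪∅=∅
  n20('cccabb'): parent n19 fail=3; on 'b' 3→12 → fail=21;  out {5}∪{6}={5,6}

Text stream:
i=0 'a': node 0→8
i=1 'c': node 8→1 (via fail)
i=2 'b': node 1→6 (via fail)
i=3 'a': node 6→7  → match P1@[2:3]
i=4 'c': node 7→1 (via fail)
i=5 'a': node 1→2
i=6 'a': node 2→9 (via fail)
i=7 'c': node 9→10
i=8 'c': node 10→11  → match P2@[5:8]
i=9 'a': node 11→2 (via fail)
i=10 'b': node 2→3
i=11 'a': node 3→13 (via fail)  → match P1@[10:11],P4@[9:11]
i=12 'a': node 13→14
i=13 'b': node 14→12 (via fail)
i=14 'b': node 12→21  → match P6@[12:14]
i=15 'c': node 21→1 (via fail)
i=16 'c': node 1→16
i=17 'c': node 16→17
i=18 'a': node 17→18
i=19 'b': node 18→19
i=20 'b': node 19→20  → match P5@[15:20],P6@[18:20]
i=21 'a': node 20→7 (via fail)  → match P1@[20:21]
i=22 'b': node 7→12 (via fail)
i=23 'a': node 12→13  → match P1@[22:23],P4@[21:23]
i=24 'b': node 13→12 (via fail)
i=25 'a': node 12→13  → match P1@[24:25],P4@[23:25]
i=26 'b': node 13→12 (via fail)
i=27 'a': node 12→13  → match P1@[26:27],P4@[25:27]
i=28 'a': node 13→14
i=29 'c': node 14→15  → match P3@[25:29]
i=30 'b': node 15→6 (via fail)
i=31 'c': node 6→1 (via fail)
i=32 'c': node 1→16
i=33 'c': node 16→17
i=34 'a': node 17→18
i=35 'b': node 18→19
i=36 'b': node 19→20  → match P5@[31:36],P6@[34:36]
i=37 'b': node 20→6 (via fail)
i=38 'a': node 6→7  → match P1@[37:38]
i=39 'a': node 7→9 (via fail)
i=40 'b': node 9→12 (via fail)
i=41 'b': node 12→21  → match P6@[39:41]
i=42 'a': node 21→7 (via fail)  → match P1@[41:42]
i=43 'c': node 7→1 (via fail)

Result: [[3,1],[8,2],[11,1],[11,4],[14,6],[20,5],[20,6],[21,1],[23,1],[23,4],[25,1],[25,4],[27,1],[27,4],[29,3],[36,5],[36,6],[38,1],[41,6],[42,1]]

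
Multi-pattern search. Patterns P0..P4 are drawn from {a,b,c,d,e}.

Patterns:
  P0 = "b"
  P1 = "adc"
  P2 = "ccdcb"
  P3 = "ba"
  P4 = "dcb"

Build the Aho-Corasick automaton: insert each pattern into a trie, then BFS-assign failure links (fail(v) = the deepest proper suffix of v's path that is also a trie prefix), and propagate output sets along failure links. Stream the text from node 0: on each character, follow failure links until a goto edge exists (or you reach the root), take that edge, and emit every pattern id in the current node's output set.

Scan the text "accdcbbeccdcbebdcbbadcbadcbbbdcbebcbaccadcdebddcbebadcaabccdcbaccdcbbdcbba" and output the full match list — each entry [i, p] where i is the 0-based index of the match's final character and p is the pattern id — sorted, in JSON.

Build automaton:
Trie nodes:
  n0 'ε': a→2 b→1 c→5 d→11
  n1 'b': a→10  ←P0
  n2 'a': d→3
  n3 'ad': c→4
  n4 'adc': ·  ←P1
  n5 'c': c→6
  n6 'cc': d→7
  n7 'ccd': c→8
  n8 'ccdc': b→9
  n9 'ccdcb': ·  ←P2
  n10 'ba': ·  ←P3
  n11 'd': c→12
  n12 'dc': b→13
  n13 'dcb': ·  ←P4

BFS fail/out derivation:
  fail(1) 'b': from fail(0)=0 chase 'b': 0 ⇒ 0;  out={0}∪out(0)={0}
  fail(2) 'a': from fail(0)=0 chase 'a': 0 ⇒ 0;  out=∅∪out(0)=∅
  fail(5) 'c': from fail(0)=0 chase 'c': 0 ⇒ 0;  out=∅∪out(0)=∅
  fail(11) 'd': from fail(0)=0 chase 'd': 0 ⇒ 0;  out=∅∪out(0)=∅
  fail(3) 'ad': from fail(2)=0 chase 'd': 0 ⇒ 11;  out=∅∪out(11)=∅
  fail(6) 'cc': from fail(5)=0 chase 'c': 0 ⇒ 5;  out=∅∪out(5)=∅
  fail(10) 'ba': from fail(1)=0 chase 'a': 0 ⇒ 2;  out={3}∪out(2)={3}
  fail(12) 'dc': from fail(11)=0 chase 'c': 0 ⇒ 5;  out=∅∪out(5)=∅
  fail(4) 'adc': from fail(3)=11 chase 'c': 11 ⇒ 12;  out={1}∪out(12)={1}
  fail(7) 'ccd': from fail(6)=5 chase 'd': 5→0 ⇒ 11;  out=∅∪out(11)=∅
  fail(13) 'dcb': from fail(12)=5 chase 'b': 5→0 ⇒ 1;  out={4}∪out(1)={0,4}
  fail(8) 'ccdc': from fail(7)=11 chase 'c': 11 ⇒ 12;  out=∅∪out(12)=∅
  fail(9) 'ccdcb': from fail(8)=12 chase 'b': 12 ⇒ 13;  out={2}∪out(13)={0,2,4}

Text stream:
pos 0 'a': at 2
pos 1 'c': at 5 ·f
pos 2 'c': at 6
pos 3 'd': at 7
pos 4 'c': at 8
pos 5 'b': at 9  ** P0@[5:5],P2@[1:5],P4@[3:5]
pos 6 'b': at 1 ·f  ** P0@[6:6]
pos 7 'e': at 0 ·f
pos 8 'c': at 5
pos 9 'c': at 6
pos 10 'd': at 7
pos 11 'c': at 8
pos 12 'b': at 9  ** P0@[12:12],P2@[8:12],P4@[10:12]
pos 13 'e': at 0 ·f
pos 14 'b': at 1  ** P0@[14:14]
pos 15 'd': at 11 ·f
pos 16 'c': at 12
pos 17 'b': at 13  ** P0@[17:17],P4@[15:17]
pos 18 'b': at 1 ·f  ** P0@[18:18]
pos 19 'a': at 10  ** P3@[18:19]
pos 20 'd': at 3 ·f
pos 21 'c': at 4  ** P1@[19:21]
pos 22 'b': at 13 ·f  ** P0@[22:22],P4@[20:22]
pos 23 'a': at 10 ·f  ** P3@[22:23]
pos 24 'd': at 3 ·f
pos 25 'c': at 4  ** P1@[23:25]
pos 26 'b': at 13 ·f  ** P0@[26:26],P4@[24:26]
pos 27 'b': at 1 ·f  ** P0@[27:27]
pos 28 'b': at 1 ·f  ** P0@[28:28]
pos 29 'd': at 11 ·f
pos 30 'c': at 12
pos 31 'b': at 13  ** P0@[31:31],P4@[29:31]
pos 32 'e': at 0 ·f
pos 33 'b': at 1  ** P0@[33:33]
pos 34 'c': at 5 ·f
pos 35 'b': at 1 ·f  ** P0@[35:35]
pos 36 'a': at 10  ** P3@[35:36]
pos 37 'c': at 5 ·f
pos 38 'c': at 6
pos 39 'a': at 2 ·f
pos 40 'd': at 3
pos 41 'c': at 4  ** P1@[39:41]
pos 42 'd': at 11 ·f
pos 43 'e': at 0 ·f
pos 44 'b': at 1  ** P0@[44:44]
pos 45 'd': at 11 ·f
pos 46 'd': at 11 ·f
pos 47 'c': at 12
pos 48 'b': at 13  ** P0@[48:48],P4@[46:48]
pos 49 'e': at 0 ·f
pos 50 'b': at 1  ** P0@[50:50]
pos 51 'a': at 10  ** P3@[50:51]
pos 52 'd': at 3 ·f
pos 53 'c': at 4  ** P1@[51:53]
pos 54 'a': at 2 ·f
pos 55 'a': at 2 ·f
pos 56 'b': at 1 ·f  ** P0@[56:56]
pos 57 'c': at 5 ·f
pos 58 'c': at 6
pos 59 'd': at 7
pos 60 'c': at 8
pos 61 'b': at 9  ** P0@[61:61],P2@[57:61],P4@[59:61]
pos 62 'a': at 10 ·f  ** P3@[61:62]
pos 63 'c': at 5 ·f
pos 64 'c': at 6
pos 65 'd': at 7
pos 66 'c': at 8
pos 67 'b': at 9  ** P0@[67:67],P2@[63:67],P4@[65:67]
pos 68 'b': at 1 ·f  ** P0@[68:68]
pos 69 'd': at 11 ·f
pos 70 'c': at 12
pos 71 'b': at 13  ** P0@[71:71],P4@[69:71]
pos 72 'b': at 1 ·f  ** P0@[72:72]
pos 73 'a': at 10  ** P3@[72:73]

All matches (sorted): [[5,0],[5,2],[5,4],[6,0],[12,0],[12,2],[12,4],[14,0],[17,0],[17,4],[18,0],[19,3],[21,1],[22,0],[22,4],[23,3],[25,1],[26,0],[26,4],[27,0],[28,0],[31,0],[31,4],[33,0],[35,0],[36,3],[41,1],[44,0],[48,0],[48,4],[50,0],[51,3],[53,1],[56,0],[61,0],[61,2],[61,4],[62,3],[67,0],[67,2],[67,4],[68,0],[71,0],[71,4],[72,0],[73,3]]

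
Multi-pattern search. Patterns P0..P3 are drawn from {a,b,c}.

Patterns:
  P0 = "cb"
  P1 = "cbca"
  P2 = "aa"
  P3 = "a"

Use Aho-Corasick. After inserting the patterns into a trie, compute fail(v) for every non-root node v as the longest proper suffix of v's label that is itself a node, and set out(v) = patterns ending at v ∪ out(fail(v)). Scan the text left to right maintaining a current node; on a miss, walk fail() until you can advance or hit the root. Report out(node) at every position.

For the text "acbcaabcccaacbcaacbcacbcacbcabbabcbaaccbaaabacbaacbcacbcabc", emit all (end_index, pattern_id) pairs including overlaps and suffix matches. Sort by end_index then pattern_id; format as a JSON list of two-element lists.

Build automaton:
Trie nodes:
  0='ε' goto a→5 c→1
  1='c' goto b→2
  2='cb' goto c→3  ←P0
  3='cbc' goto a→4
  4='cbca' goto ·  ←P1
  5='a' goto a→6  ←P3
  6='aa' goto ·  ←P2

BFS fail/out derivation:
  fail(1) 'c': from fail(0)=0 chase 'c': 0 ⇒ 0;  out=∅∪out(0)=∅
  fail(5) 'a': from fail(0)=0 chase 'a': 0 ⇒ 0;  out={3}∪out(0)={3}
  fail(2) 'cb': from fail(1)=0 chase 'b': 0 ⇒ 0;  out={0}∪out(0)={0}
  fail(6) 'aa': from fail(5)=0 chase 'a': 0 ⇒ 5;  out={2}∪out(5)={2,3}
  fail(3) 'cbc': from fail(2)=0 chase 'c': 0 ⇒ 1;  out=∅∪out(1)=∅
  fail(4) 'cbca': from fail(3)=1 chase 'a': 1→0 ⇒ 5;  out={1}∪out(5)={1,3}

Run:
pos 0 'a': at 5  ** P3@[0:0]
pos 1 'c': at 1 (via fail)
pos 2 'b': at 2  ** P0@[1:2]
pos 3 'c': at 3
pos 4 'a': at 4  ** P1@[1:4],P3@[4:4]
pos 5 'a': at 6 (via fail)  ** P2@[4:5],P3@[5:5]
pos 6 'b': at 0 (via fail)
pos 7 'c': at 1
pos 8 'c': at 1 (via fail)
pos 9 'c': at 1 (via fail)
pos 10 'a': at 5 (via fail)  ** P3@[10:10]
pos 11 'a': at 6  ** P2@[10:11],P3@[11:11]
pos 12 'c': at 1 (via fail)
pos 13 'b': at 2  ** P0@[12:13]
pos 14 'c': at 3
pos 15 'a': at 4  ** P1@[12:15],P3@[15:15]
pos 16 'a': at 6 (via fail)  ** P2@[15:16],P3@[16:16]
pos 17 'c': at 1 (via fail)
pos 18 'b': at 2  ** P0@[17:18]
pos 19 'c': at 3
pos 20 'a': at 4  ** P1@[17:20],P3@[20:20]
pos 21 'c': at 1 (via fail)
pos 22 'b': at 2  ** P0@[21:22]
pos 23 'c': at 3
pos 24 'a': at 4  ** P1@[21:24],P3@[24:24]
pos 25 'c': at 1 (via fail)
pos 26 'b': at 2  ** P0@[25:26]
pos 27 'c': at 3
pos 28 'a': at 4  ** P1@[25:28],P3@[28:28]
pos 29 'b': at 0 (via fail)
pos 30 'b': at 0
pos 31 'a': at 5  ** P3@[31:31]
pos 32 'b': at 0 (via fail)
pos 33 'c': at 1
pos 34 'b': at 2  ** P0@[33:34]
pos 35 'a': at 5 (via fail)  ** P3@[35:35]
pos 36 'a': at 6  ** P2@[35:36],P3@[36:36]
pos 37 'c': at 1 (via fail)
pos 38 'c': at 1 (via fail)
pos 39 'b': at 2  ** P0@[38:39]
pos 40 'a': at 5 (via fail)  ** P3@[40:40]
pos 41 'a': at 6  ** P2@[40:41],P3@[41:41]
pos 42 'a': at 6 (via fail)  ** P2@[41:42],P3@[42:42]
pos 43 'b': at 0 (via fail)
pos 44 'a': at 5  ** P3@[44:44]
pos 45 'c': at 1 (via fail)
pos 46 'b': at 2  ** P0@[45:46]
pos 47 'a': at 5 (via fail)  ** P3@[47:47]
pos 48 'a': at 6  ** P2@[47:48],P3@[48:48]
pos 49 'c': at 1 (via fail)
pos 50 'b': at 2  ** P0@[49:50]
pos 51 'c': at 3
pos 52 'a': at 4  ** P1@[49:52],P3@[52:52]
pos 53 'c': at 1 (via fail)
pos 54 'b': at 2  ** P0@[53:54]
pos 55 'c': at 3
pos 56 'a': at 4  ** P1@[53:56],P3@[56:56]
pos 57 'b': at 0 (via fail)
pos 58 'c': at 1

All matches (sorted): [[0,3],[2,0],[4,1],[4,3],[5,2],[5,3],[10,3],[11,2],[11,3],[13,0],[15,1],[15,3],[16,2],[16,3],[18,0],[20,1],[20,3],[22,0],[24,1],[24,3],[26,0],[28,1],[28,3],[31,3],[34,0],[35,3],[36,2],[36,3],[39,0],[40,3],[41,2],[41,3],[42,2],[42,3],[44,3],[46,0],[47,3],[48,2],[48,3],[50,0],[52,1],[52,3],[54,0],[56,1],[56,3]]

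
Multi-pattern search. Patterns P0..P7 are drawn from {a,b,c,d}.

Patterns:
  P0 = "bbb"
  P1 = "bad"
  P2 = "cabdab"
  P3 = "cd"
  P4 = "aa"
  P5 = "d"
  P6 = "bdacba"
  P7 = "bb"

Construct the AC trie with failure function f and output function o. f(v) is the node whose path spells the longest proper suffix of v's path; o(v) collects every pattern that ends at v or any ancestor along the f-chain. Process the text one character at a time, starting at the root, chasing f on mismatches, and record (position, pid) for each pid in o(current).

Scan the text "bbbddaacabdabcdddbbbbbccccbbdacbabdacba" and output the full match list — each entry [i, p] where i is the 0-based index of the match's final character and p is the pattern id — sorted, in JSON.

Build automaton:
Trie (insert patterns):
  n0 'ε': a→13 b→1 c→6 d→15
  n1 'b': a→4 b→2 d→16
  n2 'bb': b→3  [P7 ends]
  n3 'bbb': ·  [P0 ends]
  n4 'ba': d→5
  n5 'bad': ·  [P1 ends]
  n6 'c': a→7 d→12
  n7 'ca': b→8
  n8 'cab': d→9
  n9 'cabd': a→10
  n10 'cabda': b→11
  n11 'cabdab': ·  [P2 ends]
  n12 'cd': ·  [P3 ends]
  n13 'a': a→14
  n14 'aa': ·  [P4 ends]
  n15 'd': ·  [P5 ends]
  n16 'bd': a→17
  n17 'bda': c→18
  n18 'bdac': b→19
  n19 'bdacb': a→20
  n20 'bdacba': ·  [P6 ends]

Failure links (BFS by depth):
  n1('b'): parent n0 fail=0; on 'b' 0 → fail=0;  out ∅∪∅=∅
  n6('c'): parent n0 fail=0; on 'c' 0 → fail=0;  out ∅∪∅=∅
  n13('a'): parent n0 fail=0; on 'a' 0 → fail=0;  out ∅∪∅=∅
  n15('d'): parent n0 fail=0; on 'd' 0 → fail=0;  out {5}∪∅={5}
  n2('bb'): parent n1 fail=0; on 'b' 0 → fail=1;  out {7}∪∅={7}
  n4('ba'): parent n1 fail=0; on 'a' 0 → fail=13;  out ∅∪∅=∅
  n7('ca'): parent n6 fail=0; on 'a' 0 → fail=13;  out ∅∪∅=∅
  n12('cd'): parent n6 fail=0; on 'd' 0 → fail=15;  out {3}∪{5}={3,5}
  n14('aa'): parent n13 fail=0; on 'a' 0 → fail=13;  out {4}∪∅={4}
  n16('bd'): parent n1 fail=0; on 'd' 0 → fail=15;  out ∅∪{5}={5}
  n3('bbb'): parent n2 fail=1; on 'b' 1 → fail=2;  out {0}∪{7}={0,7}
  n5('bad'): parent n4 fail=13; on 'd' 13→0 → fail=15;  out {1}∪{5}={1,5}
  n8('cab'): parent n7 fail=13; on 'b' 13→0 → fail=1;  out ∅∪∅=∅
  n17('bda'): parent n16 fail=15; on 'a' 15→0 → fail=13;  out ∅∪∅=∅
  n9('cabd'): parent n8 fail=1; on 'd' 1 → fail=16;  out ∅∪{5}={5}
  n18('bdac'): parent n17 fail=13; on 'c' 13→0 → fail=6;  out ∅∪∅=∅
  n10('cabda'): parent n9 fail=16; on 'a' 16 → fail=17;  out ∅∪∅=∅
  n19('bdacb'): parent n18 fail=6; on 'b' 6→0 → fail=1;  out ∅∪∅=∅
  n11('cabdab'): parent n10 fail=17; on 'b' 17→13→0 → fail=1;  out {2}∪∅={2}
  n20('bdacba'): parent n19 fail=1; on 'a' 1 → fail=4;  out {6}∪∅={6}

Scan:
[0] read 'b'  n0⇒n1
[1] read 'b'  n1⇒n2  emit P7@[0:1]
[2] read 'b'  n2⇒n3  emit P0@[0:2],P7@[1:2]
[3] read 'd'  n3⇒n16 (fail-walked)  emit P5@[3:3]
[4] read 'd'  n16⇒n15 (fail-walked)  emit P5@[4:4]
[5] read 'a'  n15⇒n13 (fail-walked)
[6] read 'a'  n13⇒n14  emit P4@[5:6]
[7] read 'c'  n14⇒n6 (fail-walked)
[8] read 'a'  n6⇒n7
[9] read 'b'  n7⇒n8
[10] read 'd'  n8⇒n9  emit P5@[10:10]
[11] read 'a'  n9⇒n10
[12] read 'b'  n10⇒n11  emit P2@[7:12]
[13] read 'c'  n11⇒n6 (fail-walked)
[14] read 'd'  n6⇒n12  emit P3@[13:14],P5@[14:14]
[15] read 'd'  n12⇒n15 (fail-walked)  emit P5@[15:15]
[16] read 'd'  n15⇒n15 (fail-walked)  emit P5@[16:16]
[17] read 'b'  n15⇒n1 (fail-walked)
[18] read 'b'  n1⇒n2  emit P7@[17:18]
[19] read 'b'  n2⇒n3  emit P0@[17:19],P7@[18:19]
[20] read 'b'  n3⇒n3 (fail-walked)  emit P0@[18:20],P7@[19:20]
[21] read 'b'  n3⇒n3 (fail-walked)  emit P0@[19:21],P7@[20:21]
[22] read 'c'  n3⇒n6 (fail-walked)
[23] read 'c'  n6⇒n6 (fail-walked)
[24] read 'c'  n6⇒n6 (fail-walked)
[25] read 'c'  n6⇒n6 (fail-walked)
[26] read 'b'  n6⇒n1 (fail-walked)
[27] read 'b'  n1⇒n2  emit P7@[26:27]
[28] read 'd'  n2⇒n16 (fail-walked)  emit P5@[28:28]
[29] read 'a'  n16⇒n17
[30] read 'c'  n17⇒n18
[31] read 'b'  n18⇒n19
[32] read 'a'  n19⇒n20  emit P6@[27:32]
[33] read 'b'  n20⇒n1 (fail-walked)
[34] read 'd'  n1⇒n16  emit P5@[34:34]
[35] read 'a'  n16⇒n17
[36] read 'c'  n17⇒n18
[37] read 'b'  n18⇒n19
[38] read 'a'  n19⇒n20  emit P6@[33:38]

Result: [[1,7],[2,0],[2,7],[3,5],[4,5],[6,4],[10,5],[12,2],[14,3],[14,5],[15,5],[16,5],[18,7],[19,0],[19,7],[20,0],[20,7],[21,0],[21,7],[27,7],[28,5],[32,6],[34,5],[38,6]]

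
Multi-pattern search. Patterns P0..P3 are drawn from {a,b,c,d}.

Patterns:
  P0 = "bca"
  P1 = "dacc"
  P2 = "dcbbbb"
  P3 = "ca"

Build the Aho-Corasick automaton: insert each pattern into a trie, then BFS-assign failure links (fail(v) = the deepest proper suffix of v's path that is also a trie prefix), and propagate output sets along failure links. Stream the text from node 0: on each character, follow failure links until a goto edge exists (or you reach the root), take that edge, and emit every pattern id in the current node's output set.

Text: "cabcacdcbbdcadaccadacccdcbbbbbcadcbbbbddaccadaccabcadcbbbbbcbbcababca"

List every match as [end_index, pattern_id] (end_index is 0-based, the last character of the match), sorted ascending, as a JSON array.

Build automaton:
Trie nodes:
  0='ε' goto b→1 c→13 d→4
  1='b' goto c→2
  2='bc' goto a→3
  3='bca' goto ·  [P0 ends]
  4='d' goto a→5 c→8
  5='da' goto c→6
  6='dac' goto c→7
  7='dacc' goto ·  [P1 ends]
  8='dc' goto b→9
  9='dcb' goto b→10
  10='dcbb' goto b→11
  11='dcbbb' goto b→12
  12='dcbbbb' goto ·  [P2 ends]
  13='c' goto a→14
  14='ca' goto ·  [P3 ends]

BFS fail/out derivation:
  fail(1) 'b': from fail(0)=0 chase 'b': 0 ⇒ 0;  out=∅∪out(0)=∅
  fail(4) 'd': from fail(0)=0 chase 'd': 0 ⇒ 0;  out=∅∪out(0)=∅
  fail(13) 'c': from fail(0)=0 chase 'c': 0 ⇒ 0;  out=∅∪out(0)=∅
  fail(2) 'bc': from fail(1)=0 chase 'c': 0 ⇒ 13;  out=∅∪out(13)=∅
  fail(5) 'da': from fail(4)=0 chase 'a': 0 ⇒ 0;  out=∅∪out(0)=∅
  fail(8) 'dc': from fail(4)=0 chase 'c': 0 ⇒ 13;  out=∅∪out(13)=∅
  fail(14) 'ca': from fail(13)=0 chase 'a': 0 ⇒ 0;  out={3}∪out(0)={3}
  fail(3) 'bca': from fail(2)=13 chase 'a': 13 ⇒ 14;  out={0}∪out(14)={0,3}
  fail(6) 'dac': from fail(5)=0 chase 'c': 0 ⇒ 13;  out=∅∪out(13)=∅
  fail(9) 'dcb': from fail(8)=13 chase 'b': 13→0 ⇒ 1;  out=∅∪out(1)=∅
  fail(7) 'dacc': from fail(6)=13 chase 'c': 13→0 ⇒ 13;  out={1}∪out(13)={1}
  fail(10) 'dcbb': from fail(9)=1 chase 'b': 1→0 ⇒ 1;  out=∅∪out(1)=∅
  fail(11) 'dcbbb': from fail(10)=1 chase 'b': 1→0 ⇒ 1;  out=∅∪out(1)=∅
  fail(12) 'dcbbbb': from fail(11)=1 chase 'b': 1→0 ⇒ 1;  out={2}∪out(1)={2}

Run:
i=0 'c': node 0→13
i=1 'a': node 13→14  ** P3@[0:1]
i=2 'b': node 14→1 (via fail)
i=3 'c': node 1→2
i=4 'a': node 2→3  ** P0@[2:4],P3@[3:4]
i=5 'c': node 3→13 (via fail)
i=6 'd': node 13→4 (via fail)
i=7 'c': node 4→8
i=8 'b': node 8→9
i=9 'b': node 9→10
i=10 'd': node 10→4 (via fail)
i=11 'c': node 4→8
i=12 'a': node 8→14 (via fail)  ** P3@[11:12]
i=13 'd': node 14→4 (via fail)
i=14 'a': node 4→5
i=15 'c': node 5→6
i=16 'c': node 6→7  ** P1@[13:16]
i=17 'a': node 7→14 (via fail)  ** P3@[16:17]
i=18 'd': node 14→4 (via fail)
i=19 'a': node 4→5
i=20 'c': node 5→6
i=21 'c': node 6→7  ** P1@[18:21]
i=22 'c': node 7→13 (via fail)
i=23 'd': node 13→4 (via fail)
i=24 'c': node 4→8
i=25 'b': node 8→9
i=26 'b': node 9→10
i=27 'b': node 10→11
i=28 'b': node 11→12  ** P2@[23:28]
i=29 'b': node 12→1 (via fail)
i=30 'c': node 1→2
i=31 'a': node 2→3  ** P0@[29:31],P3@[30:31]
i=32 'd': node 3→4 (via fail)
i=33 'c': node 4→8
i=34 'b': node 8→9
i=35 'b': node 9→10
i=36 'b': node 10→11
i=37 'b': node 11→12  ** P2@[32:37]
i=38 'd': node 12→4 (via fail)
i=39 'd': node 4→4 (via fail)
i=40 'a': node 4→5
i=41 'c': node 5→6
i=42 'c': node 6→7  ** P1@[39:42]
i=43 'a': node 7→14 (via fail)  ** P3@[42:43]
i=44 'd': node 14→4 (via fail)
i=45 'a': node 4→5
i=46 'c': node 5→6
i=47 'c': node 6→7  ** P1@[44:47]
i=48 'a': node 7→14 (via fail)  ** P3@[47:48]
i=49 'b': node 14→1 (via fail)
i=50 'c': node 1→2
i=51 'a': node 2→3  ** P0@[49:51],P3@[50:51]
i=52 'd': node 3→4 (via fail)
i=53 'c': node 4→8
i=54 'b': node 8→9
i=55 'b': node 9→10
i=56 'b': node 10→11
i=57 'b': node 11→12  ** P2@[52:57]
i=58 'b': node 12→1 (via fail)
i=59 'c': node 1→2
i=60 'b': node 2→1 (via fail)
i=61 'b': node 1→1 (via fail)
i=62 'c': node 1→2
i=63 'a': node 2→3  ** P0@[61:63],P3@[62:63]
i=64 'b': node 3→1 (via fail)
i=65 'a': node 1→0 (via fail)
i=66 'b': node 0→1
i=67 'c': node 1→2
i=68 'a': node 2→3  ** P0@[66:68],P3@[67:68]

Result: [[1,3],[4,0],[4,3],[12,3],[16,1],[17,3],[21,1],[28,2],[31,0],[31,3],[37,2],[42,1],[43,3],[47,1],[48,3],[51,0],[51,3],[57,2],[63,0],[63,3],[68,0],[68,3]]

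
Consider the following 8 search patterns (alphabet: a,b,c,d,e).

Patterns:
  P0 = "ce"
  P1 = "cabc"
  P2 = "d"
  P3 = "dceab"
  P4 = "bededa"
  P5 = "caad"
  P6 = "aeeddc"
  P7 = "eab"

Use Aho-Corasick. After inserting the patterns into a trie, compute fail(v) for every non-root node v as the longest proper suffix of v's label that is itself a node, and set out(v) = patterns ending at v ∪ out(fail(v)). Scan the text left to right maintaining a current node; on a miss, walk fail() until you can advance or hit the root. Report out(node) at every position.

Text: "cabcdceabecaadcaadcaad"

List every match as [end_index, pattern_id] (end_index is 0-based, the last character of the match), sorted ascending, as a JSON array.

Build:
Trie (insert patterns):
  n0 'ε': a→19 b→11 c→1 d→6 e→25
  n1 'c': a→3 e→2
  n2 'ce': ·  [P0 ends]
  n3 'ca': a→17 b→4
  n4 'cab': c→5
  n5 'cabc': ·  [P1 ends]
  n6 'd': c→7  [P2 ends]
  n7 'dc': e→8
  n8 'dce': a→9
  n9 'dcea': b→10
  n10 'dceab': ·  [P3 ends]
  n11 'b': e→12
  n12 'be': d→13
  n13 'bed': e→14
  n14 'bede': d→15
  n15 'beded': a→16
  n16 'bededa': ·  [P4 ends]
  n17 'caa': d→18
  n18 'caad': ·  [P5 ends]
  n19 'a': e→20
  n20 'ae': e→21
  n21 'aee': d→22
  n22 'aeed': d→23
  n23 'aeedd': c→24
  n24 'aeeddc': ·  [P6 ends]
  n25 'e': a→26
  n26 'ea': b→27
  n27 'eab': ·  [P7 ends]

BFS fail/out derivation:
  fail(1) 'c': from fail(0)=0 chase 'c': 0 ⇒ 0;  out=∅∪out(0)=∅
  fail(6) 'd': from fail(0)=0 chase 'd': 0 ⇒ 0;  out={2}∪out(0)={2}
  fail(11) 'b': from fail(0)=0 chase 'b': 0 ⇒ 0;  out=∅∪out(0)=∅
  fail(19) 'a': from fail(0)=0 chase 'a': 0 ⇒ 0;  out=∅∪out(0)=∅
  fail(25) 'e': from fail(0)=0 chase 'e': 0 ⇒ 0;  out=∅∪out(0)=∅
  fail(2) 'ce': from fail(1)=0 chase 'e': 0 ⇒ 25;  out={0}∪out(25)={0}
  fail(3) 'ca': from fail(1)=0 chase 'a': 0 ⇒ 19;  out=∅∪out(19)=∅
  fail(7) 'dc': from fail(6)=0 chase 'c': 0 ⇒ 1;  out=∅∪out(1)=∅
  fail(12) 'be': from fail(11)=0 chase 'e': 0 ⇒ 25;  out=∅∪out(25)=∅
  fail(20) 'ae': from fail(19)=0 chase 'e': 0 ⇒ 25;  out=∅∪out(25)=∅
  fail(26) 'ea': from fail(25)=0 chase 'a': 0 ⇒ 19;  out=∅∪out(19)=∅
  fail(4) 'cab': from fail(3)=19 chase 'b': 19→0 ⇒ 11;  out=∅∪out(11)=∅
  fail(8) 'dce': from fail(7)=1 chase 'e': 1 ⇒ 2;  out=∅∪out(2)={0}
  fail(13) 'bed': from fail(12)=25 chase 'd': 25→0 ⇒ 6;  out=∅∪out(6)={2}
  fail(17) 'caa': from fail(3)=19 chase 'a': 19→0 ⇒ 19;  out=∅∪out(19)=∅
  fail(21) 'aee': from fail(20)=25 chase 'e': 25→0 ⇒ 25;  out=∅∪out(25)=∅
  fail(27) 'eab': from fail(26)=19 chase 'b': 19→0 ⇒ 11;  out={7}∪out(11)={7}
  fail(5) 'cabc': from fail(4)=11 chase 'c': 11→0 ⇒ 1;  out={1}∪out(1)={1}
  fail(9) 'dcea': from fail(8)=2 chase 'a': 2→25 ⇒ 26;  out=∅∪out(26)=∅
  fail(14) 'bede': from fail(13)=6 chase 'e': 6→0 ⇒ 25;  out=∅∪out(25)=∅
  fail(18) 'caad': from fail(17)=19 chase 'd': 19→0 ⇒ 6;  out={5}∪out(6)={2,5}
  fail(22) 'aeed': from fail(21)=25 chase 'd': 25→0 ⇒ 6;  out=∅∪out(6)={2}
  fail(10) 'dceab': from fail(9)=26 chase 'b': 26 ⇒ 27;  out={3}∪out(27)={3,7}
  fail(15) 'beded': from fail(14)=25 chase 'd': 25→0 ⇒ 6;  out=∅∪out(6)={2}
  fail(23) 'aeedd': from fail(22)=6 chase 'd': 6→0 ⇒ 6;  out=∅∪out(6)={2}
  fail(16) 'bededa': from fail(15)=6 chase 'a': 6→0 ⇒ 19;  out={4}∪out(19)={4}
  fail(24) 'aeeddc': from fail(23)=6 chase 'c': 6 ⇒ 7;  out={6}∪out(7)={6}

Text stream:
i=0 'c': node 0→1
i=1 'a': node 1→3
i=2 'b': node 3→4
i=3 'c': node 4→5  ** P1@[0:3]
i=4 'd': node 5→6 (fail-walked)  ** P2@[4:4]
i=5 'c': node 6→7
i=6 'e': node 7→8  ** P0@[5:6]
i=7 'a': node 8→9
i=8 'b': node 9→10  ** P3@[4:8],P7@[6:8]
i=9 'e': node 10→12 (fail-walked)
i=10 'c': node 12→1 (fail-walked)
i=11 'a': node 1→3
i=12 'a': node 3→17
i=13 'd': node 17→18  ** P2@[13:13],P5@[10:13]
i=14 'c': node 18→7 (fail-walked)
i=15 'a': node 7→3 (fail-walked)
i=16 'a': node 3→17
i=17 'd': node 17→18  ** P2@[17:17],P5@[14:17]
i=18 'c': node 18→7 (fail-walked)
i=19 'a': node 7→3 (fail-walked)
i=20 'a': node 3→17
i=21 'd': node 17→18  ** P2@[21:21],P5@[18:21]

Result: [[3,1],[4,2],[6,0],[8,3],[8,7],[13,2],[13,5],[17,2],[17,5],[21,2],[21,5]]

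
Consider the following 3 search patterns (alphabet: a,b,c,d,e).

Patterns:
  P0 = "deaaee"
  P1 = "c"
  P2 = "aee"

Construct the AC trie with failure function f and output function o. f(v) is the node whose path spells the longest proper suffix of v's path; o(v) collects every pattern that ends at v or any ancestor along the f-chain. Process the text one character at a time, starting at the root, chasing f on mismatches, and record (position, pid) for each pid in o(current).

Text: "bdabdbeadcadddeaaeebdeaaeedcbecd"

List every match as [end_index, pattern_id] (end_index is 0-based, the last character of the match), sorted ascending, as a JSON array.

Build:
Trie nodes:
  n0 'ε': a→8 c→7 d→1
  n1 'd': e→2
  n2 'de': a→3
  n3 'dea': a→4
  n4 'deaa': e→5
  n5 'deaae': e→6
  n6 'deaaee': ·  [P0 ends]
  n7 'c': ·  [P1 ends]
  n8 'a': e→9
  n9 'ae': e→10
  n10 'aee': ·  [P2 ends]

BFS fail/out derivation:
  fail(1) 'd': from fail(0)=0 chase 'd': 0 ⇒ 0;  out=∅∪out(0)=∅
  fail(7) 'c': from fail(0)=0 chase 'c': 0 ⇒ 0;  out={1}∪out(0)={1}
  fail(8) 'a': from fail(0)=0 chase 'a': 0 ⇒ 0;  out=∅∪out(0)=∅
  fail(2) 'de': from fail(1)=0 chase 'e': 0 ⇒ 0;  out=∅∪out(0)=∅
  fail(9) 'ae': from fail(8)=0 chase 'e': 0 ⇒ 0;  out=∅∪out(0)=∅
  fail(3) 'dea': from fail(2)=0 chase 'a': 0 ⇒ 8;  out=∅∪out(8)=∅
  fail(10) 'aee': from fail(9)=0 chase 'e': 0 ⇒ 0;  out={2}∪out(0)={2}
  fail(4) 'deaa': from fail(3)=8 chase 'a': 8→0 ⇒ 8;  out=∅∪out(8)=∅
  fail(5) 'deaae': from fail(4)=8 chase 'e': 8 ⇒ 9;  out=∅∪out(9)=∅
  fail(6) 'deaaee': from fail(5)=9 chase 'e': 9 ⇒ 10;  out={0}∪out(10)={0,2}

Scan:
pos 0 'b': at 0
pos 1 'd': at 1
pos 2 'a': at 8 ·f
pos 3 'b': at 0 ·f
pos 4 'd': at 1
pos 5 'b': at 0 ·f
pos 6 'e': at 0
pos 7 'a': at 8
pos 8 'd': at 1 ·f
pos 9 'c': at 7 ·f  → match P1@[9:9]
pos 10 'a': at 8 ·f
pos 11 'd': at 1 ·f
pos 12 'd': at 1 ·f
pos 13 'd': at 1 ·f
pos 14 'e': at 2
pos 15 'a': at 3
pos 16 'a': at 4
pos 17 'e': at 5
pos 18 'e': at 6  → match P0@[13:18],P2@[16:18]
pos 19 'b': at 0 ·f
pos 20 'd': at 1
pos 21 'e': at 2
pos 22 'a': at 3
pos 23 'a': at 4
pos 24 'e': at 5
pos 25 'e': at 6  → match P0@[20:25],P2@[23:25]
pos 26 'd': at 1 ·f
pos 27 'c': at 7 ·f  → match P1@[27:27]
pos 28 'b': at 0 ·f
pos 29 'e': at 0
pos 30 'c': at 7  → match P1@[30:30]
pos 31 'd': at 1 ·f

Result: [[9,1],[18,0],[18,2],[25,0],[25,2],[27,1],[30,1]]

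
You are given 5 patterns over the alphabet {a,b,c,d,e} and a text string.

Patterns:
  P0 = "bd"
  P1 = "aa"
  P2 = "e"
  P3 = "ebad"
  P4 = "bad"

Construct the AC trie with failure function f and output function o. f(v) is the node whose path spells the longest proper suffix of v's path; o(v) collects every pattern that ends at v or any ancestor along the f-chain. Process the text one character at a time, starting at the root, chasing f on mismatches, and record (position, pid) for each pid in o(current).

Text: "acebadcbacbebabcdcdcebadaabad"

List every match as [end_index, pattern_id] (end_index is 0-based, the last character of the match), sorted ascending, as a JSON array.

Construct AC machine:
Trie nodes:
  n0 'ε': a→3 b→1 e→5
  n1 'b': a→9 d→2
  n2 'bd': ·  ←P0
  n3 'a': a→4
  n4 'aa': ·  ←P1
  n5 'e': b→6  ←P2
  n6 'eb': a→7
  n7 'eba': d→8
  n8 'ebad': ·  ←P3
  n9 'ba': d→10
  n10 'bad': ·  ←P4

BFS fail/out derivation:
  fail(1) 'b': from fail(0)=0 chase 'b': 0 ⇒ 0;  out=∅∪out(0)=∅
  fail(3) 'a': from fail(0)=0 chase 'a': 0 ⇒ 0;  out=∅∪out(0)=∅
  fail(5) 'e': from fail(0)=0 chase 'e': 0 ⇒ 0;  out={2}∪out(0)={2}
  fail(2) 'bd': from fail(1)=0 chase 'd': 0 ⇒ 0;  out={0}∪out(0)={0}
  fail(4) 'aa': from fail(3)=0 chase 'a': 0 ⇒ 3;  out={1}∪out(3)={1}
  fail(6) 'eb': from fail(5)=0 chase 'b': 0 ⇒ 1;  out=∅∪out(1)=∅
  fail(9) 'ba': from fail(1)=0 chase 'a': 0 ⇒ 3;  out=∅∪out(3)=∅
  fail(7) 'eba': from fail(6)=1 chase 'a': 1 ⇒ 9;  out=∅∪out(9)=∅
  fail(10) 'bad': from fail(9)=3 chase 'd': 3→0 ⇒ 0;  out={4}∪out(0)={4}
  fail(8) 'ebad': from fail(7)=9 chase 'd': 9 ⇒ 10;  out={3}∪out(10)={3,4}

Text stream:
[0] read 'a'  n0⇒n3
[1] read 'c'  n3⇒n0 (via fail)
[2] read 'e'  n0⇒n5  ** P2@[2:2]
[3] read 'b'  n5⇒n6
[4] read 'a'  n6⇒n7
[5] read 'd'  n7⇒n8  ** P3@[2:5],P4@[3:5]
[6] read 'c'  n8⇒n0 (via fail)
[7] read 'b'  n0⇒n1
[8] read 'a'  n1⇒n9
[9] read 'c'  n9⇒n0 (via fail)
[10] read 'b'  n0⇒n1
[11] read 'e'  n1⇒n5 (via fail)  ** P2@[11:11]
[12] read 'b'  n5⇒n6
[13] read 'a'  n6⇒n7
[14] read 'b'  n7⇒n1 (via fail)
[15] read 'c'  n1⇒n0 (via fail)
[16] read 'd'  n0⇒n0
[17] read 'c'  n0⇒n0
[18] read 'd'  n0⇒n0
[19] read 'c'  n0⇒n0
[20] read 'e'  n0⇒n5  ** P2@[20:20]
[21] read 'b'  n5⇒n6
[22] read 'a'  n6⇒n7
[23] read 'd'  n7⇒n8  ** P3@[20:23],P4@[21:23]
[24] read 'a'  n8⇒n3 (via fail)
[25] read 'a'  n3⇒n4  ** P1@[24:25]
[26] read 'b'  n4⇒n1 (via fail)
[27] read 'a'  n1⇒n9
[28] read 'd'  n9⇒n10  ** P4@[26:28]

Matches: [[2,2],[5,3],[5,4],[11,2],[20,2],[23,3],[23,4],[25,1],[28,4]]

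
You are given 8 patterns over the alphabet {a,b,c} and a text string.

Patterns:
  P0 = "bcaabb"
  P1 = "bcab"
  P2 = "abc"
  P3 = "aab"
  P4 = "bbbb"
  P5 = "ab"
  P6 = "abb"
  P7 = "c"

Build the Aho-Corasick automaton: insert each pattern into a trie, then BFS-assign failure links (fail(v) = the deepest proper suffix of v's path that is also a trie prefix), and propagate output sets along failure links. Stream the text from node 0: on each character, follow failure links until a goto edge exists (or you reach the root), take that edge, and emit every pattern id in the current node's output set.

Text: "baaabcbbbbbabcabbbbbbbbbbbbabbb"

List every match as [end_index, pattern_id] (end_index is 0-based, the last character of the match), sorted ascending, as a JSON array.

Build automaton:
Trie nodes:
  n0 'ε': a→8 b→1 c→17
  n1 'b': b→13 c→2
  n2 'bc': a→3
  n3 'bca': a→4 b→7
  n4 'bcaa': b→5
  n5 'bcaab': b→6
  n6 'bcaabb': ·  ←P0
  n7 'bcab': ·  ←P1
  n8 'a': a→11 b→9
  n9 'ab': b→16 c→10  ←P5
  n10 'abc': ·  ←P2
  n11 'aa': b→12
  n12 'aab': ·  ←P3
  n13 'bb': b→14
  n14 'bbb': b→15
  n15 'bbbb': ·  ←P4
  n16 'abb': ·  ←P6
  n17 'c': ·  ←P7

Failure links (BFS by depth):
  fail(1) 'b': from fail(0)=0 chase 'b': 0 ⇒ 0;  out=∅∪out(0)=∅
  fail(8) 'a': from fail(0)=0 chase 'a': 0 ⇒ 0;  out=∅∪out(0)=∅
  fail(17) 'c': from fail(0)=0 chase 'c': 0 ⇒ 0;  out={7}∪out(0)={7}
  fail(2) 'bc': from fail(1)=0 chase 'c': 0 ⇒ 17;  out=∅∪out(17)={7}
  fail(9) 'ab': from fail(8)=0 chase 'b': 0 ⇒ 1;  out={5}∪out(1)={5}
  fail(11) 'aa': from fail(8)=0 chase 'a': 0 ⇒ 8;  out=∅∪out(8)=∅
  fail(13) 'bb': from fail(1)=0 chase 'b': 0 ⇒ 1;  out=∅∪out(1)=∅
  fail(3) 'bca': from fail(2)=17 chase 'a': 17→0 ⇒ 8;  out=∅∪out(8)=∅
  fail(10) 'abc': from fail(9)=1 chase 'c': 1 ⇒ 2;  out={2}∪out(2)={2,7}
  fail(12) 'aab': from fail(11)=8 chase 'b': 8 ⇒ 9;  out={3}∪out(9)={3,5}
  fail(14) 'bbb': from fail(13)=1 chase 'b': 1 ⇒ 13;  out=∅∪out(13)=∅
  fail(16) 'abb': from fail(9)=1 chase 'b': 1 ⇒ 13;  out={6}∪out(13)={6}
  fail(4) 'bcaa': from fail(3)=8 chase 'a': 8 ⇒ 11;  out=∅∪out(11)=∅
  fail(7) 'bcab': from fail(3)=8 chase 'b': 8 ⇒ 9;  out={1}∪out(9)={1,5}
  fail(15) 'bbbb': from fail(14)=13 chase 'b': 13 ⇒ 14;  out={4}∪out(14)={4}
  fail(5) 'bcaab': from fail(4)=11 chase 'b': 11 ⇒ 12;  out=∅∪out(12)={3,5}
  fail(6) 'bcaabb': from fail(5)=12 chase 'b': 12→9 ⇒ 16;  out={0}∪out(16)={0,6}

Text stream:
pos 0 'b': at 1
pos 1 'a': at 8 ·f
pos 2 'a': at 11
pos 3 'a': at 11 ·f
pos 4 'b': at 12  emit P3@[2:4],P5@[3:4]
pos 5 'c': at 10 ·f  emit P2@[3:5],P7@[5:5]
pos 6 'b': at 1 ·f
pos 7 'b': at 13
pos 8 'b': at 14
pos 9 'b': at 15  emit P4@[6:9]
pos 10 'b': at 15 ·f  emit P4@[7:10]
pos 11 'a': at 8 ·f
pos 12 'b': at 9  emit P5@[11:12]
pos 13 'c': at 10  emit P2@[11:13],P7@[13:13]
pos 14 'a': at 3 ·f
pos 15 'b': at 7  emit P1@[12:15],P5@[14:15]
pos 16 'b': at 16 ·f  emit P6@[14:16]
pos 17 'b': at 14 ·f
pos 18 'b': at 15  emit P4@[15:18]
pos 19 'b': at 15 ·f  emit P4@[16:19]
pos 20 'b': at 15 ·f  emit P4@[17:20]
pos 21 'b': at 15 ·f  emit P4@[18:21]
pos 22 'b': at 15 ·f  emit P4@[19:22]
pos 23 'b': at 15 ·f  emit P4@[20:23]
pos 24 'b': at 15 ·f  emit P4@[21:24]
pos 25 'b': at 15 ·f  emit P4@[22:25]
pos 26 'b': at 15 ·f  emit P4@[23:26]
pos 27 'a': at 8 ·f
pos 28 'b': at 9  emit P5@[27:28]
pos 29 'b': at 16  emit P6@[27:29]
pos 30 'b': at 14 ·f

Result: [[4,3],[4,5],[5,2],[5,7],[9,4],[10,4],[12,5],[13,2],[13,7],[15,1],[15,5],[16,6],[18,4],[19,4],[20,4],[21,4],[22,4],[23,4],[24,4],[25,4],[26,4],[28,5],[29,6]]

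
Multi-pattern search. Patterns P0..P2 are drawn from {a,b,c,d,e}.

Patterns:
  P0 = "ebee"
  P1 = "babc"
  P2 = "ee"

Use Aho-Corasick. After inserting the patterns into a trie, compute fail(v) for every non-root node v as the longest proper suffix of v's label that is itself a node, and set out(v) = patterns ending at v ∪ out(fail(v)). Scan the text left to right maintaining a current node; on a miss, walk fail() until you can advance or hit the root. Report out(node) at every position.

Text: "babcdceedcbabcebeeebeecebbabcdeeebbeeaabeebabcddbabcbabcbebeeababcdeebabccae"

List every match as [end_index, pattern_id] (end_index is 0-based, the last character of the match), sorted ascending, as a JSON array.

Build:
Trie nodes:
  0='ε' goto b→5 e→1
  1='e' goto b→2 e→9
  2='eb' goto e→3
  3='ebe' goto e→4
  4='ebee' goto ·  ←P0
  5='b' goto a→6
  6='ba' goto b→7
  7='bab' goto c→8
  8='babc' goto ·  ←P1
  9='ee' goto ·  ←P2

BFS fail/out derivation:
  n1('e'): parent n0 fail=0; on 'e' 0 → fail=0;  out ∅∪∅=∅
  n5('b'): parent n0 fail=0; on 'b' 0 → fail=0;  out ∅∪∅=∅
  n2('eb'): parent n1 fail=0; on 'b' 0 → fail=5;  out ∅∪∅=∅
  n6('ba'): parent n5 fail=0; on 'a' 0 → fail=0;  out ∅∪∅=∅
  n9('ee'): parent n1 fail=0; on 'e' 0 → fail=1;  out {2}∪∅={2}
  n3('ebe'): parent n2 fail=5; on 'e' 5→0 → fail=1;  out ∅∪∅=∅
  n7('bab'): parent n6 fail=0; on 'b' 0 → fail=5;  out ∅∪∅=∅
  n4('ebee'): parent n3 fail=1; on 'e' 1 → fail=9;  out {0}∪{2}={0,2}
  n8('babc'): parent n7 fail=5; on 'c' 5→0 → fail=0;  out {1}∪∅={1}

Scan:
pos 0 'b': at 5
pos 1 'a': at 6
pos 2 'b': at 7
pos 3 'c': at 8  ** P1@[0:3]
pos 4 'd': at 0 ·f
pos 5 'c': at 0
pos 6 'e': at 1
pos 7 'e': at 9  ** P2@[6:7]
pos 8 'd': at 0 ·f
pos 9 'c': at 0
pos 10 'b': at 5
pos 11 'a': at 6
pos 12 'b': at 7
pos 13 'c': at 8  ** P1@[10:13]
pos 14 'e': at 1 ·f
pos 15 'b': at 2
pos 16 'e': at 3
pos 17 'e': at 4  ** P0@[14:17],P2@[16:17]
pos 18 'e': at 9 ·f  ** P2@[17:18]
pos 19 'b': at 2 ·f
pos 20 'e': at 3
pos 21 'e': at 4  ** P0@[18:21],P2@[20:21]
pos 22 'c': at 0 ·f
pos 23 'e': at 1
pos 24 'b': at 2
pos 25 'b': at 5 ·f
pos 26 'a': at 6
pos 27 'b': at 7
pos 28 'c': at 8  ** P1@[25:28]
pos 29 'd': at 0 ·f
pos 30 'e': at 1
pos 31 'e': at 9  ** P2@[30:31]
pos 32 'e': at 9 ·f  ** P2@[31:32]
pos 33 'b': at 2 ·f
pos 34 'b': at 5 ·f
pos 35 'e': at 1 ·f
pos 36 'e': at 9  ** P2@[35:36]
pos 37 'a': at 0 ·f
pos 38 'a': at 0
pos 39 'b': at 5
pos 40 'e': at 1 ·f
pos 41 'e': at 9  ** P2@[40:41]
pos 42 'b': at 2 ·f
pos 43 'a': at 6 ·f
pos 44 'b': at 7
pos 45 'c': at 8  ** P1@[42:45]
pos 46 'd': at 0 ·f
pos 47 'd': at 0
pos 48 'b': at 5
pos 49 'a': at 6
pos 50 'b': at 7
pos 51 'c': at 8  ** P1@[48:51]
pos 52 'b': at 5 ·f
pos 53 'a': at 6
pos 54 'b': at 7
pos 55 'c': at 8  ** P1@[52:55]
pos 56 'b': at 5 ·f
pos 57 'e': at 1 ·f
pos 58 'b': at 2
pos 59 'e': at 3
pos 60 'e': at 4  ** P0@[57:60],P2@[59:60]
pos 61 'a': at 0 ·f
pos 62 'b': at 5
pos 63 'a': at 6
pos 64 'b': at 7
pos 65 'c': at 8  ** P1@[62:65]
pos 66 'd': at 0 ·f
pos 67 'e': at 1
pos 68 'e': at 9  ** P2@[67:68]
pos 69 'b': at 2 ·f
pos 70 'a': at 6 ·f
pos 71 'b': at 7
pos 72 'c': at 8  ** P1@[69:72]
pos 73 'c': at 0 ·f
pos 74 'a': at 0
pos 75 'e': at 1

Matches: [[3,1],[7,2],[13,1],[17,0],[17,2],[18,2],[21,0],[21,2],[28,1],[31,2],[32,2],[36,2],[41,2],[45,1],[51,1],[55,1],[60,0],[60,2],[65,1],[68,2],[72,1]]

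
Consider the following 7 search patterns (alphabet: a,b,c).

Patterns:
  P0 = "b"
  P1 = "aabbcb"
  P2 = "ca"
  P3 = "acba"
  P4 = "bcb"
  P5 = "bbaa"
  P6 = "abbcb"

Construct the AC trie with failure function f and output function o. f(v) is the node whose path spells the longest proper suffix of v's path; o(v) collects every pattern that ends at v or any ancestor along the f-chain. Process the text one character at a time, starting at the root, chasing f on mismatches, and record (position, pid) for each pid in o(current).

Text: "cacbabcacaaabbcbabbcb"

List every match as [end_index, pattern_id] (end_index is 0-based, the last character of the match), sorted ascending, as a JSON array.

Construct AC machine:
Trie (insert patterns):
  0='ε' goto a→2 b→1 c→8
  1='b' goto b→15 c→13  [P0 ends]
  2='a' goto a→3 b→18 c→10
  3='aa' goto b→4
  4='aab' goto b→5
  5='aabb' goto c→6
  6='aabbc' goto b→7
  7='aabbcb' goto ·  [P1 ends]
  8='c' goto a→9
  9='ca' goto ·  [P2 ends]
  10='ac' goto b→11
  11='acb' goto a→12
  12='acba' goto ·  [P3 ends]
  13='bc' goto b→14
  14='bcb' goto ·  [P4 ends]
  15='bb' goto a→16
  16='bba' goto a→17
  17='bbaa' goto ·  [P5 ends]
  18='ab' goto b→19
  19='abb' goto c→20
  20='abbc' goto b→21
  21='abbcb' goto ·  [P6 ends]

BFS fail/out derivation:
  n1('b'): parent n0 fail=0; on 'b' 0 → fail=0;  out {0}∪∅={0}
  n2('a'): parent n0 fail=0; on 'a' 0 → fail=0;  out ∅∪∅=∅
  n8('c'): parent n0 fail=0; on 'c' 0 → fail=0;  out ∅∪∅=∅
  n3('aa'): parent n2 fail=0; on 'a' 0 → fail=2;  out ∅∪∅=∅
  n9('ca'): parent n8 fail=0; on 'a' 0 → fail=2;  out {2}∪∅={2}
  n10('ac'): parent n2 fail=0; on 'c' 0 → fail=8;  out ∅∪∅=∅
  n13('bc'): parent n1 fail=0; on 'c' 0 → fail=8;  out ∅∪∅=∅
  n15('bb'): parent n1 fail=0; on 'b' 0 → fail=1;  out ∅∪{0}={0}
  n18('ab'): parent n2 fail=0; on 'b' 0 → fail=1;  out ∅∪{0}={0}
  n4('aab'): parent n3 fail=2; on 'b' 2 → fail=18;  out ∅∪{0}={0}
  n11('acb'): parent n10 fail=8; on 'b' 8→0 → fail=1;  out ∅∪{0}={0}
  n14('bcb'): parent n13 fail=8; on 'b' 8→0 → fail=1;  out {4}∪{0}={0,4}
  n16('bba'): parent n15 fail=1; on 'a' 1→0 → fail=2;  out ∅∪∅=∅
  n19('abb'): parent n18 fail=1; on 'b' 1 → fail=15;  out ∅∪{0}={0}
  n5('aabb'): parent n4 fail=18; on 'b' 18 → fail=19;  out ∅∪{0}={0}
  n12('acba'): parent n11 fail=1; on 'a' 1→0 → fail=2;  out {3}∪∅={3}
  n17('bbaa'): parent n16 fail=2; on 'a' 2 → fail=3;  out {5}∪∅={5}
  n20('abbc'): parent n19 fail=15; on 'c' 15→1 → fail=13;  out ∅∪∅=∅
  n6('aabbc'): parent n5 fail=19; on 'c' 19 → fail=20;  out ∅∪∅=∅
  n21('abbcb'): parent n20 fail=13; on 'b' 13 → fail=14;  out {6}∪{0,4}={0,4,6}
  n7('aabbcb'): parent n6 fail=20; on 'b' 20 → fail=21;  out {1}∪{0,4,6}={0,1,4,6}

Scan:
pos 0 'c': at 8
pos 1 'a': at 9  → match P2@[0:1]
pos 2 'c': at 10 (via fail)
pos 3 'b': at 11  → match P0@[3:3]
pos 4 'a': at 12  → match P3@[1:4]
pos 5 'b': at 18 (via fail)  → match P0@[5:5]
pos 6 'c': at 13 (via fail)
pos 7 'a': at 9 (via fail)  → match P2@[6:7]
pos 8 'c': at 10 (via fail)
pos 9 'a': at 9 (via fail)  → match P2@[8:9]
pos 10 'a': at 3 (via fail)
pos 11 'a': at 3 (via fail)
pos 12 'b': at 4  → match P0@[12:12]
pos 13 'b': at 5  → match P0@[13:13]
pos 14 'c': at 6
pos 15 'b': at 7  → match P0@[15:15],P1@[10:15],P4@[13:15],P6@[11:15]
pos 16 'a': at 2 (via fail)
pos 17 'b': at 18  → match P0@[17:17]
pos 18 'b': at 19  → match P0@[18:18]
pos 19 'c': at 20
pos 20 'b': at 21  → match P0@[20:20],P4@[18:20],P6@[16:20]

Result: [[1,2],[3,0],[4,3],[5,0],[7,2],[9,2],[12,0],[13,0],[15,0],[15,1],[15,4],[15,6],[17,0],[18,0],[20,0],[20,4],[20,6]]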